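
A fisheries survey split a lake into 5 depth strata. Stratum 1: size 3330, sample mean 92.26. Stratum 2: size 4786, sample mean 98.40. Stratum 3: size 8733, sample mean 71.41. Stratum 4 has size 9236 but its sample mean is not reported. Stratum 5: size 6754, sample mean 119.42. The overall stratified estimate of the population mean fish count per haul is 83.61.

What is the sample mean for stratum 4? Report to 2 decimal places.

58.18

N = 3330 + 4786 + 8733 + 9236 + 6754 = 32839.
Overall total = μ·N = 83.61·32839 = 2745668.79.
Subtract the known strata: 3330·92.26 + 4786·98.40 + 8733·71.41 + 6754·119.42 = 2208354.41.
Remaining total for stratum 4: 2745668.79 − 2208354.41 = 537314.38.
Divide by its size: 537314.38 / 9236 = 58.1761... → 58.18.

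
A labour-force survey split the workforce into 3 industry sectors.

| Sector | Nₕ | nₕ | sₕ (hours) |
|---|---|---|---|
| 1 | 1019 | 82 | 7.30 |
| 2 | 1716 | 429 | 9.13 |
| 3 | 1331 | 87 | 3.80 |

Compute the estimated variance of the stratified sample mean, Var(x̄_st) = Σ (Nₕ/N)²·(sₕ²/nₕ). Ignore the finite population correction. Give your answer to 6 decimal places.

0.093212

N = 4066; Wₕ = Nₕ/N.
sector 1: (1019/4066)²·7.30²/82 = 0.040817414
sector 2: (1716/4066)²·9.13²/429 = 0.034608604
sector 3: (1331/4066)²·3.80²/87 = 0.017785632
Sum = 0.093211650 → 0.093212.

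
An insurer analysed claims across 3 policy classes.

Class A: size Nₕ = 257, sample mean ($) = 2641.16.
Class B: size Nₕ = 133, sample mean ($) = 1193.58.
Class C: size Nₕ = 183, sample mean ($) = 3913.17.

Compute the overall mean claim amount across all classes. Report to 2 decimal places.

N = 257 + 133 + 183 = 573.
Overall mean = Σ (Nₕ/N)·x̄ₕ — weight by population share, not a simple average.
Σ Nₕx̄ₕ = 257·2641.16 + 133·1193.58 + 183·3913.17 = 678778.12 + 158746.14 + 716110.11 = 1553634.37.
Divide by N: 1553634.37 / 573 = 2711.4038... → 2711.40.

2711.40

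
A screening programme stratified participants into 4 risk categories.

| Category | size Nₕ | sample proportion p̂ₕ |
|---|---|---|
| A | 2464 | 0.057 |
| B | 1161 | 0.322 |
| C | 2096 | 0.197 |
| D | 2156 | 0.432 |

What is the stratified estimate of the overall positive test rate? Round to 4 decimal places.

0.2360

N = 2464 + 1161 + 2096 + 2156 = 7877.
Overall proportion = Σ (Nₕ/N)·p̂ₕ.
Σ Nₕp̂ₕ = 140.448 + 373.842 + 412.912 + 931.392 = 1858.594.
1858.594 / 7877 = 0.235952... → 0.2360.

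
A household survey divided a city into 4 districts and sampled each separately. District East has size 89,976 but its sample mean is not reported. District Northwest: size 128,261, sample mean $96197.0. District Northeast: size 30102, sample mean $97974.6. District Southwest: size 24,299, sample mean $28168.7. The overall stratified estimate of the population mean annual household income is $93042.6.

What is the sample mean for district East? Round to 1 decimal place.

N = 89976 + 128261 + 30102 + 24299 = 272638.
Overall total = μ·N = 93042.6·272638 = 25366948378.8.
Subtract the known strata: 128261·96197.0 + 30102·97974.6 + 24299·28168.7 = 15972026067.5.
Remaining total for district East: 25366948378.8 − 15972026067.5 = 9394922311.3.
Divide by its size: 9394922311.3 / 89976 = 104415.870... → 104415.9.

104415.9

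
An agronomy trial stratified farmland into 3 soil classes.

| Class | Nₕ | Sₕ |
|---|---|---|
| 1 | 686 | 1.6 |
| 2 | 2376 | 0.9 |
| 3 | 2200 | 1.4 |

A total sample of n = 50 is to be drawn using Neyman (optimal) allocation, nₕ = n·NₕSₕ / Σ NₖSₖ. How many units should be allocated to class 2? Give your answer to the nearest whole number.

17

Σ NₕSₕ = 686·1.6 + 2376·0.9 + 2200·1.4 = 6316.
Share for 2: 2138.4/6316 = 0.33857.
n_2 = 50 × 0.33857 = 16.928... → 17.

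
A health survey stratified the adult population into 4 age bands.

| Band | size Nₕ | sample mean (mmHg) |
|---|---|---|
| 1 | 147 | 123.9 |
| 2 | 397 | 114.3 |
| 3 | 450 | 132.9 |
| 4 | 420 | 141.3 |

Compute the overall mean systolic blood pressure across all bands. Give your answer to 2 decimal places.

N = 147 + 397 + 450 + 420 = 1414.
Weight each subgroup mean by Nₕ/N and sum.
Σ Nₕx̄ₕ = 147·123.9 + 397·114.3 + 450·132.9 + 420·141.3 = 18213.3 + 45377.1 + 59805 + 59346 = 182741.4.
Divide by N: 182741.4 / 1414 = 129.2372... → 129.24.

129.24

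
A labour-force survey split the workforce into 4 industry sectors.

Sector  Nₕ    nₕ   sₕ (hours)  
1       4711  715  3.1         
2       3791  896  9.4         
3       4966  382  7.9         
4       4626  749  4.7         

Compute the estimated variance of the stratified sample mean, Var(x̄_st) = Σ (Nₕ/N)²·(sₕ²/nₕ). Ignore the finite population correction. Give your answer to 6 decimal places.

N = 18094. Term for each stratum: Wₕ²sₕ²/nₕ.
Var(x̄_st) = 0.000911117 + 0.004328985 + 0.012306515 + 0.001927773 = 0.019474391 → 0.019474.

0.019474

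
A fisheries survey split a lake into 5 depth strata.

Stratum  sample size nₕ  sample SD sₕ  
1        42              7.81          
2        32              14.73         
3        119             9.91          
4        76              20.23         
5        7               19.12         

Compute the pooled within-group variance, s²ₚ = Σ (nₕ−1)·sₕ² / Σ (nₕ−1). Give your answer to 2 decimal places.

Degrees of freedom: 41 + 31 + 118 + 75 + 6 = 271.
Σ(nₕ−1)sₕ² = 41·60.9961 + 31·216.9729 + 118·98.2081 + 75·409.2529 + 6·365.5744 = 53702.9697.
s²ₚ = 53702.9697 / 271 = 198.1659... → 198.17.

198.17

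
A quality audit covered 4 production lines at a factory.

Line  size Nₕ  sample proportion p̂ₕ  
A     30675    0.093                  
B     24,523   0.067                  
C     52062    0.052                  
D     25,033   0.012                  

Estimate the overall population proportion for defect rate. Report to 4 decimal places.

Wₕ = Nₕ/N with N = 132293: 0.2319, 0.1854, 0.3935, 0.1892.
p̂_st = 0.2319·0.093 + 0.1854·0.067 + 0.3935·0.052 + 0.1892·0.012 ≈ 0.056718... → 0.0567.

0.0567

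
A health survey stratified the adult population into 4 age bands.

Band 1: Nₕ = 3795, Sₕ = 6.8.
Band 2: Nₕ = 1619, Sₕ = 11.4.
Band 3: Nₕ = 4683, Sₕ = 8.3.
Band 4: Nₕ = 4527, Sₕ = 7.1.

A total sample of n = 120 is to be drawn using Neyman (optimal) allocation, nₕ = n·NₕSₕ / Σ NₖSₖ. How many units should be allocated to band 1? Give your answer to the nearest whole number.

27

Σ NₕSₕ = 3795·6.8 + 1619·11.4 + 4683·8.3 + 4527·7.1 = 115273.2.
Share for 1: 25806/115273.2 = 0.22387.
n_1 = 120 × 0.22387 = 26.864... → 27.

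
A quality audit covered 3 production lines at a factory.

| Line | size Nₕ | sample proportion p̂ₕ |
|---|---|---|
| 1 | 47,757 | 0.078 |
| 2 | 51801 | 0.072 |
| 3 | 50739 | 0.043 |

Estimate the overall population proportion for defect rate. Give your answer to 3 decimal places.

Wₕ = Nₕ/N with N = 150297: 0.3178, 0.3447, 0.3376.
p̂_st = 0.3178·0.078 + 0.3447·0.072 + 0.3376·0.043 ≈ 0.06412... → 0.064.

0.064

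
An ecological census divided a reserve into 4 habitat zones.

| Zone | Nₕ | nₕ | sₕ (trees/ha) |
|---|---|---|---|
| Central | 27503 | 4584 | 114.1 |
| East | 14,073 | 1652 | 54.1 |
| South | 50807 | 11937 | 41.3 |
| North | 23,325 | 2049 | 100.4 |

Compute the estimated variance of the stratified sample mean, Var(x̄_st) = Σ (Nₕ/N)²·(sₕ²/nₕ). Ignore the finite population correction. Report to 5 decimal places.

N = 115708; Wₕ = Nₕ/N.
zone Central: (27503/115708)²·114.1²/4584 = 0.16045751
zone East: (14073/115708)²·54.1²/1652 = 0.02620783
zone South: (50807/115708)²·41.3²/11937 = 0.02755023
zone North: (23325/115708)²·100.4²/2049 = 0.19991344
Sum = 0.41412901 → 0.41413.

0.41413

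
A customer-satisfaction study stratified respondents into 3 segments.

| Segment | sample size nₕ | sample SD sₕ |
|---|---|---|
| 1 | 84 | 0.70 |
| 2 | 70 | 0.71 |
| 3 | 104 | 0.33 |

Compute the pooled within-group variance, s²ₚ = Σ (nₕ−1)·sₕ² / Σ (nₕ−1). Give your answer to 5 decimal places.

0.33988

Degrees of freedom: 83 + 69 + 103 = 255.
Σ(nₕ−1)sₕ² = 83·0.49 + 69·0.5041 + 103·0.1089 = 86.6696.
s²ₚ = 86.6696 / 255 = 0.3398808... → 0.33988.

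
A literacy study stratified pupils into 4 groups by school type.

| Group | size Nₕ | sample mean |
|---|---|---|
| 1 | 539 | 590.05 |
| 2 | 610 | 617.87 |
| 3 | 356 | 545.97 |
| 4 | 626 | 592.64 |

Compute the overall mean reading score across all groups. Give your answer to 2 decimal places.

x̄_st = (Σ Nₕx̄ₕ) / (Σ Nₕ) = (539·590.05 + 610·617.87 + 356·545.97 + 626·592.64) / 2131
= 1260295.61 / 2131 = 591.4104... → 591.41.

591.41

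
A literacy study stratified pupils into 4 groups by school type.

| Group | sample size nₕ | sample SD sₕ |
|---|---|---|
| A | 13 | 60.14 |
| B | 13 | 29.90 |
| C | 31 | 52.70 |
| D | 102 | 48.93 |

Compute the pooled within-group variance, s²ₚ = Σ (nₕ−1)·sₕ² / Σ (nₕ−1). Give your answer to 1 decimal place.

2446.8

A: (13−1)·60.14² = 12·3616.8196 = 43401.8352
B: (13−1)·29.90² = 12·894.01 = 10728.12
C: (31−1)·52.70² = 30·2777.29 = 83318.7
D: (102−1)·48.93² = 101·2394.1449 = 241808.6349
Numerator = 379257.2901; denominator = Σ(nₕ−1) = 155.
s²ₚ = 379257.2901/155 = 2446.821... → 2446.8.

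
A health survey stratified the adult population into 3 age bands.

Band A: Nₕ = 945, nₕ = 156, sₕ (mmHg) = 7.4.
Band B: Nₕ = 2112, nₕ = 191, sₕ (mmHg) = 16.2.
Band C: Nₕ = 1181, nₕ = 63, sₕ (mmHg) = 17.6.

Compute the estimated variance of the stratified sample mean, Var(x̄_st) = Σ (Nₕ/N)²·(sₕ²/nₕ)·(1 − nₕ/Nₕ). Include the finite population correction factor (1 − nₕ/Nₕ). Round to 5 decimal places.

N = 4238; Wₕ = Nₕ/N.
band A: (945/4238)²·7.4²/156·(1 − 156/945) = 0.01457222
band B: (2112/4238)²·16.2²/191·(1 − 191/2112) = 0.31038165
band C: (1181/4238)²·17.6²/63·(1 − 63/1181) = 0.36145529
Sum = 0.68640916 → 0.68641.

0.68641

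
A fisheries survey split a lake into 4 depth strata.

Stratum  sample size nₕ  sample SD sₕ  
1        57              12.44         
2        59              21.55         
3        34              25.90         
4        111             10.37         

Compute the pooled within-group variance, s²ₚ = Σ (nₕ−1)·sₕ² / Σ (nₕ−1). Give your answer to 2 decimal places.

270.69

Degrees of freedom: 56 + 58 + 33 + 110 = 257.
Σ(nₕ−1)sₕ² = 56·154.7536 + 58·464.4025 + 33·670.81 + 110·107.5369 = 69567.3356.
s²ₚ = 69567.3356 / 257 = 270.6900... → 270.69.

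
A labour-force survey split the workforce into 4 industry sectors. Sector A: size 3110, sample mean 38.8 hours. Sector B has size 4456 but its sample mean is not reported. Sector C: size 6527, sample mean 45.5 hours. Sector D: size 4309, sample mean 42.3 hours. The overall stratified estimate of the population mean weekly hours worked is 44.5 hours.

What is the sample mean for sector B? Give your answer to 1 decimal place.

N = 3110 + 4456 + 6527 + 4309 = 18402.
Overall total = μ·N = 44.5·18402 = 818889.
Subtract the known strata: 3110·38.8 + 6527·45.5 + 4309·42.3 = 599917.2.
Remaining total for sector B: 818889 − 599917.2 = 218971.8.
Divide by its size: 218971.8 / 4456 = 49.141... → 49.1.

49.1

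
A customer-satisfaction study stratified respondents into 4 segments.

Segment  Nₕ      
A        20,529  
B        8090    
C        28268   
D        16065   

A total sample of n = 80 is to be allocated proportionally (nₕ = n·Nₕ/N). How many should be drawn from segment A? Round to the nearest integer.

Share of segment A = 20529/72952 = 0.28140.
Allocate 80 × 0.28140 = 22.512... → 23.

23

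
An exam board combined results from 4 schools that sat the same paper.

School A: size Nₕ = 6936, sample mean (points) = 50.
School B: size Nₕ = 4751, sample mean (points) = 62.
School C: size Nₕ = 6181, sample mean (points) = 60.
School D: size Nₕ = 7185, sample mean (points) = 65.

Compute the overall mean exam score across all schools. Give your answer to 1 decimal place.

N = 6936 + 4751 + 6181 + 7185 = 25053.
The stratified mean weights each stratum mean by its population share Nₕ/N.
Σ Nₕx̄ₕ = 6936·50 + 4751·62 + 6181·60 + 7185·65 = 346800 + 294562 + 370860 + 467025 = 1479247.
Divide by N: 1479247 / 25053 = 59.045... → 59.0.

59.0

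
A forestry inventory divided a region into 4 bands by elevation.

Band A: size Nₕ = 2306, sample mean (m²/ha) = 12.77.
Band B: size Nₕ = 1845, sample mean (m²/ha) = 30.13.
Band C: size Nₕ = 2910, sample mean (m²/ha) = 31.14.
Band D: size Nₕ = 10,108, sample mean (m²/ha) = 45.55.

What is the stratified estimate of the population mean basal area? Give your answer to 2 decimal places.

37.05

x̄_st = (Σ Nₕx̄ₕ) / (Σ Nₕ) = (2306·12.77 + 1845·30.13 + 2910·31.14 + 10108·45.55) / 17169
= 636074.27 / 17169 = 37.0478... → 37.05.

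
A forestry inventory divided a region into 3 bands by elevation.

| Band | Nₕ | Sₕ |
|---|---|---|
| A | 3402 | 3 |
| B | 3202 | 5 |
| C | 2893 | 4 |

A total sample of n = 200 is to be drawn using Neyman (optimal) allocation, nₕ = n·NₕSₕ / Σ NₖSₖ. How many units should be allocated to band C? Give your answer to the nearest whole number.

61

Σ NₕSₕ = 3402·3 + 3202·5 + 2893·4 = 37788.
Share for C: 11572/37788 = 0.30623.
n_C = 200 × 0.30623 = 61.247... → 61.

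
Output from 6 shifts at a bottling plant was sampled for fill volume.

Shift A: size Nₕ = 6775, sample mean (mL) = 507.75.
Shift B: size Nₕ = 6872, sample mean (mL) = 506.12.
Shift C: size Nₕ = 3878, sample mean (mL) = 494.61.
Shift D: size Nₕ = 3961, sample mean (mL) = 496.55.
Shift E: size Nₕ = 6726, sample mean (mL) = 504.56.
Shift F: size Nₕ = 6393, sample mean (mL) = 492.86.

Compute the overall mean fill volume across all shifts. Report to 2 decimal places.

501.30

N = 34605; weights Wₕ = Nₕ/N = (0.1958, 0.1986, 0.1121, 0.1145, 0.1944, 0.1847).
x̄_st = Σ Wₕ·x̄ₕ = 0.1958·507.75 + 0.1986·506.12 + 0.1121·494.61 + 0.1145·496.55 + 0.1944·504.56 + 0.1847·492.86 ≈ 501.3010...
→ 501.30.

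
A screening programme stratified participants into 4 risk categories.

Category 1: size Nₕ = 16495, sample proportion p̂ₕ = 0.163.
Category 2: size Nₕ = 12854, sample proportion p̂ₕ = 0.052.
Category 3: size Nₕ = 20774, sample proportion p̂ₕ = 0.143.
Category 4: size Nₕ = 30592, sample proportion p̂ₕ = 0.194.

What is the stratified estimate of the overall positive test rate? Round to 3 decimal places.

Wₕ = Nₕ/N with N = 80715: 0.2044, 0.1593, 0.2574, 0.3790.
p̂_st = 0.2044·0.163 + 0.1593·0.052 + 0.2574·0.143 + 0.3790·0.194 ≈ 0.15192... → 0.152.

0.152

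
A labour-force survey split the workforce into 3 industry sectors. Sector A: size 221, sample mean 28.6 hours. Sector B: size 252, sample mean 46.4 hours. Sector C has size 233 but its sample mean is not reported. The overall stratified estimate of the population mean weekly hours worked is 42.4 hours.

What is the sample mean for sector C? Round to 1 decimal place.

51.2

N = 221 + 252 + 233 = 706.
Overall total = μ·N = 42.4·706 = 29934.4.
Subtract the known strata: 221·28.6 + 252·46.4 = 18013.4.
Remaining total for sector C: 29934.4 − 18013.4 = 11921.
Divide by its size: 11921 / 233 = 51.163... → 51.2.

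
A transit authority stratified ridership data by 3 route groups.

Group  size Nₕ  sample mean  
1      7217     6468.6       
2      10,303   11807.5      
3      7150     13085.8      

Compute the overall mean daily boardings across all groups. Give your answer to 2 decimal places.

10616.13

N = 7217 + 10303 + 7150 = 24670.
Weight each subgroup mean by Nₕ/N and sum.
Σ Nₕx̄ₕ = 7217·6468.6 + 10303·11807.5 + 7150·13085.8 = 46683886.2 + 121652672.5 + 93563470 = 261900028.7.
Divide by N: 261900028.7 / 24670 = 10616.1341... → 10616.13.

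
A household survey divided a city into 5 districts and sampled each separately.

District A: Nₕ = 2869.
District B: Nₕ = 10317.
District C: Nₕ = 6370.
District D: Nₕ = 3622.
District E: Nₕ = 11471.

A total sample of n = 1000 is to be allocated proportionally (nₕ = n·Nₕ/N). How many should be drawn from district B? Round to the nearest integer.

298

Share of district B = 10317/34649 = 0.29776.
Allocate 1000 × 0.29776 = 297.758... → 298.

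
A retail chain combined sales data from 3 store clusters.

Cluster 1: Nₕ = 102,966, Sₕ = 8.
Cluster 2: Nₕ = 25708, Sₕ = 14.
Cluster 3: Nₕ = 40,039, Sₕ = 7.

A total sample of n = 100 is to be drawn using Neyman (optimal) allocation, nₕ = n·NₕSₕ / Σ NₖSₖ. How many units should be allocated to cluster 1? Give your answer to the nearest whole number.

56

1: NₕSₕ = 102966·8 = 823728
2: NₕSₕ = 25708·14 = 359912
3: NₕSₕ = 40039·7 = 280273
Σ NₕSₕ = 1463913.
n_1 = 100·823728/1463913 = 56.269... → 56.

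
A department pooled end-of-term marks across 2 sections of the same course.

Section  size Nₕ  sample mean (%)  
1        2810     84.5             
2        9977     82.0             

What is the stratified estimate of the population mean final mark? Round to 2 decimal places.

82.55

N = 2810 + 9977 = 12787.
The stratified mean weights each stratum mean by its population share Nₕ/N.
Σ Nₕx̄ₕ = 2810·84.5 + 9977·82.0 = 237445 + 818114 = 1055559.
Divide by N: 1055559 / 12787 = 82.5494... → 82.55.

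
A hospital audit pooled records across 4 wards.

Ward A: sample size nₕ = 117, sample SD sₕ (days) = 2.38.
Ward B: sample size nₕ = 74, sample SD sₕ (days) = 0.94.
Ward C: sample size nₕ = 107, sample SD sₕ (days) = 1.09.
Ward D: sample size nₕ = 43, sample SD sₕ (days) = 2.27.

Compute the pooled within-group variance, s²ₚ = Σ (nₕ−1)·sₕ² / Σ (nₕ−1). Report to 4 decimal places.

3.1571

A: (117−1)·2.38² = 116·5.6644 = 657.0704
B: (74−1)·0.94² = 73·0.8836 = 64.5028
C: (107−1)·1.09² = 106·1.1881 = 125.9386
D: (43−1)·2.27² = 42·5.1529 = 216.4218
Numerator = 1063.9336; denominator = Σ(nₕ−1) = 337.
s²ₚ = 1063.9336/337 = 3.157073... → 3.1571.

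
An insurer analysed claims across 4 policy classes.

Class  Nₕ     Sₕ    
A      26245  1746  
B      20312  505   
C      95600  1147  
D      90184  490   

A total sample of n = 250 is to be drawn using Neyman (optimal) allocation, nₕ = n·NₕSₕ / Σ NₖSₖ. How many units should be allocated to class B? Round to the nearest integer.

Σ NₕSₕ = 26245·1746 + 20312·505 + 95600·1147 + 90184·490 = 209924690.
Share for B: 10257560/209924690 = 0.04886.
n_B = 250 × 0.04886 = 12.216... → 12.

12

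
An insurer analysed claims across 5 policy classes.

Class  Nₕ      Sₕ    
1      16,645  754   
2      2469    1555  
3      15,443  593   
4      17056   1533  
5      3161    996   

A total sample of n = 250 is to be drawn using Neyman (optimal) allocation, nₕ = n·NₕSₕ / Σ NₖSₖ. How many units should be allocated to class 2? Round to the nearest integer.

18

1: NₕSₕ = 16645·754 = 12550330
2: NₕSₕ = 2469·1555 = 3839295
3: NₕSₕ = 15443·593 = 9157699
4: NₕSₕ = 17056·1533 = 26146848
5: NₕSₕ = 3161·996 = 3148356
Σ NₕSₕ = 54842528.
n_2 = 250·3839295/54842528 = 17.501... → 18.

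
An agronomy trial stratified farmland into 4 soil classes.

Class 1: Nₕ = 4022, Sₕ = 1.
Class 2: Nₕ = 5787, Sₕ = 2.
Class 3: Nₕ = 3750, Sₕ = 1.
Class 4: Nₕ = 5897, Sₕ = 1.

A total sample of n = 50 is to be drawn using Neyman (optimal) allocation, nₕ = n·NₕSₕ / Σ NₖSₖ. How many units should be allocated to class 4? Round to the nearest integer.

1: NₕSₕ = 4022·1 = 4022
2: NₕSₕ = 5787·2 = 11574
3: NₕSₕ = 3750·1 = 3750
4: NₕSₕ = 5897·1 = 5897
Σ NₕSₕ = 25243.
n_4 = 50·5897/25243 = 11.680... → 12.

12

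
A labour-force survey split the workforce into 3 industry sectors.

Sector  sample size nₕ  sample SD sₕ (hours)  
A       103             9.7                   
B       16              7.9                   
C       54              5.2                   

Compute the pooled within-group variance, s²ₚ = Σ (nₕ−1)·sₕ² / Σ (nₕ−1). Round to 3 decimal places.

70.391

A: (103−1)·9.7² = 102·94.09 = 9597.18
B: (16−1)·7.9² = 15·62.41 = 936.15
C: (54−1)·5.2² = 53·27.04 = 1433.12
Numerator = 11966.45; denominator = Σ(nₕ−1) = 170.
s²ₚ = 11966.45/170 = 70.39088... → 70.391.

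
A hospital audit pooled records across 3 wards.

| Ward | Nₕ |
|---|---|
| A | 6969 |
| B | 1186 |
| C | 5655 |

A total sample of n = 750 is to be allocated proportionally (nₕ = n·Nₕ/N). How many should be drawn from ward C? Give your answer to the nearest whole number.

Share of ward C = 5655/13810 = 0.40949.
Allocate 750 × 0.40949 = 307.114... → 307.

307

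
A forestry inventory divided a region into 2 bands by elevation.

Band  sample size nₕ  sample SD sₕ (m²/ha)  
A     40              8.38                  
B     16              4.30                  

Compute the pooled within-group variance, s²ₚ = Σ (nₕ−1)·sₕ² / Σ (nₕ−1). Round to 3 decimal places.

A: (40−1)·8.38² = 39·70.2244 = 2738.7516
B: (16−1)·4.30² = 15·18.49 = 277.35
Numerator = 3016.1016; denominator = Σ(nₕ−1) = 54.
s²ₚ = 3016.1016/54 = 55.85373... → 55.854.

55.854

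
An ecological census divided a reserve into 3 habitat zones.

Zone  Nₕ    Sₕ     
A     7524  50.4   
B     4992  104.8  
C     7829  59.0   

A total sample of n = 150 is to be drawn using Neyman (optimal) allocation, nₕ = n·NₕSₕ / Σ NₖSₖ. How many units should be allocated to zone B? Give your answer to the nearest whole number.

Σ NₕSₕ = 7524·50.4 + 4992·104.8 + 7829·59.0 = 1364282.2.
Share for B: 523161.6/1364282.2 = 0.38347.
n_B = 150 × 0.38347 = 57.521... → 58.

58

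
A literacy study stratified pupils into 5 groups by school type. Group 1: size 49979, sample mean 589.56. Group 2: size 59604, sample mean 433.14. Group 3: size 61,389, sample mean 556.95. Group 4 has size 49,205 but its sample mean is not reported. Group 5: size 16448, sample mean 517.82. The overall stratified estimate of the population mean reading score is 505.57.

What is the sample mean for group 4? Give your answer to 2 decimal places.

439.80

N = 49979 + 59604 + 61389 + 49205 + 16448 = 236625.
Overall total = μ·N = 505.57·236625 = 119630501.25.
Subtract the known strata: 49979·589.56 + 59604·433.14 + 61389·556.95 + 16448·517.82 = 97990202.71.
Remaining total for group 4: 119630501.25 − 97990202.71 = 21640298.54.
Divide by its size: 21640298.54 / 49205 = 439.7988... → 439.80.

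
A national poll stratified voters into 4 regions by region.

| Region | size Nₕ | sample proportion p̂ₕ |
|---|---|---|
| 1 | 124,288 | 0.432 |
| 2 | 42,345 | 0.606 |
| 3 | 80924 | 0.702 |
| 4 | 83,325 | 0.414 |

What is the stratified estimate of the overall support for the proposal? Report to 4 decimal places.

0.5158

N = 124288 + 42345 + 80924 + 83325 = 330882.
Overall proportion = Σ (Nₕ/N)·p̂ₕ.
Σ Nₕp̂ₕ = 53692.416 + 25661.07 + 56808.648 + 34496.55 = 170658.684.
170658.684 / 330882 = 0.515769... → 0.5158.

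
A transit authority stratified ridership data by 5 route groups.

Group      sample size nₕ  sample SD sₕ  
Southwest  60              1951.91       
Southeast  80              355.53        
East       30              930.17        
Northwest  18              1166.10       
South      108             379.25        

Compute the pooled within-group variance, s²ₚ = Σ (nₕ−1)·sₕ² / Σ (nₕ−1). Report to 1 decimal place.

Degrees of freedom: 59 + 79 + 29 + 17 + 107 = 291.
Σ(nₕ−1)sₕ² = 59·3809952.6481 + 79·126401.5809 + 29·865216.2289 + 17·1359789.21 + 107·143830.5625 = 298370488.5246.
s²ₚ = 298370488.5246 / 291 = 1025328.139... → 1025328.1.

1025328.1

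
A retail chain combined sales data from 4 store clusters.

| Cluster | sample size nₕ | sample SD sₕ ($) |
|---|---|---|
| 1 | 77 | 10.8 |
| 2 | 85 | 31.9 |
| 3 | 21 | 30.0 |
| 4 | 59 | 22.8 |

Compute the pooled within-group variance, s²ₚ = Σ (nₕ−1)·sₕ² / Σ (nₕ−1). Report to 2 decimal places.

598.72

1: (77−1)·10.8² = 76·116.64 = 8864.64
2: (85−1)·31.9² = 84·1017.61 = 85479.24
3: (21−1)·30.0² = 20·900 = 18000
4: (59−1)·22.8² = 58·519.84 = 30150.72
Numerator = 142494.6; denominator = Σ(nₕ−1) = 238.
s²ₚ = 142494.6/238 = 598.7168... → 598.72.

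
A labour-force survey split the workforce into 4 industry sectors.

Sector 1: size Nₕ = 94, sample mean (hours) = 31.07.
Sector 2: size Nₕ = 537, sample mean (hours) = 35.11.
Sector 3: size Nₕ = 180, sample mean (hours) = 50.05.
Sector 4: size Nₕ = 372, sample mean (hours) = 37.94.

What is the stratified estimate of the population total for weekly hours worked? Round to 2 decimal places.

44897.33

Population total = Σ Nₕ·x̄ₕ (each stratum's size times its mean).
94·31.07 + 537·35.11 + 180·50.05 + 372·37.94 = 2920.58 + 18854.07 + 9009 + 14113.68 = 44897.33.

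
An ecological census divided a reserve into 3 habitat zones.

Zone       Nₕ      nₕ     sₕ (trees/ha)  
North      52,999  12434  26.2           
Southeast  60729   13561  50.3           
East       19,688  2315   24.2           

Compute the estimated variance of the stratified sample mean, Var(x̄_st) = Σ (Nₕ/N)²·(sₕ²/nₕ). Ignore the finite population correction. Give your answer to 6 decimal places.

N = 133416; Wₕ = Nₕ/N.
zone North: (52999/133416)²·26.2²/12434 = 0.008711867
zone Southeast: (60729/133416)²·50.3²/13561 = 0.038656336
zone East: (19688/133416)²·24.2²/2315 = 0.005508928
Sum = 0.052877131 → 0.052877.

0.052877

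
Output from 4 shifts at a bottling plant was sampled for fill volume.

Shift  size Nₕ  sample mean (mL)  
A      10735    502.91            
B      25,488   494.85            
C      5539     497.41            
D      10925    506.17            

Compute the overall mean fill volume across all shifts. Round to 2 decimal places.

499.11

N = 52687; weights Wₕ = Nₕ/N = (0.2038, 0.4838, 0.1051, 0.2074).
x̄_st = Σ Wₕ·x̄ₕ = 0.2038·502.91 + 0.4838·494.85 + 0.1051·497.41 + 0.2074·506.17 ≈ 499.1086...
→ 499.11.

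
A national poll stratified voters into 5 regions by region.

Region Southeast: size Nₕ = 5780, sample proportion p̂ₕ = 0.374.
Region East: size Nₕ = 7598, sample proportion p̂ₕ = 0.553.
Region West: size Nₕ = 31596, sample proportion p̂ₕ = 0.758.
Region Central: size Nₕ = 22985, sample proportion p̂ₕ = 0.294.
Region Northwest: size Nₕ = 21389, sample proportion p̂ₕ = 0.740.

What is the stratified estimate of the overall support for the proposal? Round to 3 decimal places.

N = 5780 + 7598 + 31596 + 22985 + 21389 = 89348.
Overall proportion = Σ (Nₕ/N)·p̂ₕ.
Σ Nₕp̂ₕ = 2161.72 + 4201.694 + 23949.768 + 6757.59 + 15827.86 = 52898.632.
52898.632 / 89348 = 0.59205... → 0.592.

0.592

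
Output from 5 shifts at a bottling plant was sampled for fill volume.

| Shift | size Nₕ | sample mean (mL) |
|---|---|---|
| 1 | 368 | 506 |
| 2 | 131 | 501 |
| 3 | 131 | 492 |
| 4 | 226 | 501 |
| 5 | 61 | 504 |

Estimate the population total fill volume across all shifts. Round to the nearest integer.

460261

Estimate total by summing Nₕ·x̄ₕ over strata.
368·506 + 131·501 + 131·492 + 226·501 + 61·504 = 186208 + 65631 + 64452 + 113226 + 30744 = 460261.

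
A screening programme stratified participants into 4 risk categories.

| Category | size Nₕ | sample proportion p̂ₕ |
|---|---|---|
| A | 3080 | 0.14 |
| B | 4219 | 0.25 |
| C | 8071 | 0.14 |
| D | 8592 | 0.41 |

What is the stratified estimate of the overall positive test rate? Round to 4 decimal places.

N = 3080 + 4219 + 8071 + 8592 = 23962.
Overall proportion = Σ (Nₕ/N)·p̂ₕ.
Σ Nₕp̂ₕ = 431.2 + 1054.75 + 1129.94 + 3522.72 = 6138.61.
6138.61 / 23962 = 0.256181... → 0.2562.

0.2562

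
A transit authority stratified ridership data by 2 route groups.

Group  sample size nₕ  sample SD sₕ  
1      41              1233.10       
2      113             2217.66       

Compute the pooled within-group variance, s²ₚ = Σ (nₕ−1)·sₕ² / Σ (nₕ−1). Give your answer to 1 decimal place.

4023942.1

Degrees of freedom: 40 + 112 = 152.
Σ(nₕ−1)sₕ² = 40·1520535.61 + 112·4918015.8756 = 611639202.4672.
s²ₚ = 611639202.4672 / 152 = 4023942.121... → 4023942.1.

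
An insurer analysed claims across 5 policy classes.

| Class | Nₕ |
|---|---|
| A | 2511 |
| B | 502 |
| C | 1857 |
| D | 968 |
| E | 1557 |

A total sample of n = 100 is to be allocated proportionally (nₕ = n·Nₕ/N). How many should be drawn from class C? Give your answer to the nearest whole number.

Share of class C = 1857/7395 = 0.25112.
Allocate 100 × 0.25112 = 25.112... → 25.

25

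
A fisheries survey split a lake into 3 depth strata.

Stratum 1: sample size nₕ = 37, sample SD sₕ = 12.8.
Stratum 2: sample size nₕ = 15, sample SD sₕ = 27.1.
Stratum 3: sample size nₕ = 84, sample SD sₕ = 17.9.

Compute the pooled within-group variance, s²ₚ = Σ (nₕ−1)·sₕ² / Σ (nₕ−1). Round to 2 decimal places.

321.61

1: (37−1)·12.8² = 36·163.84 = 5898.24
2: (15−1)·27.1² = 14·734.41 = 10281.74
3: (84−1)·17.9² = 83·320.41 = 26594.03
Numerator = 42774.01; denominator = Σ(nₕ−1) = 133.
s²ₚ = 42774.01/133 = 321.6091... → 321.61.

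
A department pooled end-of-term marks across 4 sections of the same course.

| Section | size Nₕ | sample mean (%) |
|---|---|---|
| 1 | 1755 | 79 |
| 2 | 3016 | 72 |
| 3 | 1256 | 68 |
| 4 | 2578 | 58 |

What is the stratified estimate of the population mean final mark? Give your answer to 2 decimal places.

x̄_st = (Σ Nₕx̄ₕ) / (Σ Nₕ) = (1755·79 + 3016·72 + 1256·68 + 2578·58) / 8605
= 590729 / 8605 = 68.6495... → 68.65.

68.65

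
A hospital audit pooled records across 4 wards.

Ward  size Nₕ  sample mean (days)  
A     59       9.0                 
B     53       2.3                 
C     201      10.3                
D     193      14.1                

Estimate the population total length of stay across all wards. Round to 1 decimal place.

5444.5

A: 59·9.0 = 531
B: 53·2.3 = 121.9
C: 201·10.3 = 2070.3
D: 193·14.1 = 2721.3
τ̂ = Σ Nₕx̄ₕ = 5444.5.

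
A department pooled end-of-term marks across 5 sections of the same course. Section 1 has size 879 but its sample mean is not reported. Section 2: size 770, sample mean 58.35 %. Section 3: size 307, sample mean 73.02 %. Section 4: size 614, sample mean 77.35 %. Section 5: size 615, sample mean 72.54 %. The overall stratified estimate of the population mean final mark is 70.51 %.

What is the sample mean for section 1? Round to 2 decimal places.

N = 879 + 770 + 307 + 614 + 615 = 3185.
Overall total = μ·N = 70.51·3185 = 224574.35.
Subtract the known strata: 770·58.35 + 307·73.02 + 614·77.35 + 615·72.54 = 159451.64.
Remaining total for section 1: 224574.35 − 159451.64 = 65122.71.
Divide by its size: 65122.71 / 879 = 74.0873... → 74.09.

74.09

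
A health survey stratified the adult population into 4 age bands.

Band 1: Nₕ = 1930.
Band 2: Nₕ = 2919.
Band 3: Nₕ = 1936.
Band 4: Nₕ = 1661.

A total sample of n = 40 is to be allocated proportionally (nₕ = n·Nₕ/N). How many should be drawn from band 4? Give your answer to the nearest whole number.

8

N = 1930 + 2919 + 1936 + 1661 = 8446.
n_4 = 40·1661/8446 = 7.866... → 8.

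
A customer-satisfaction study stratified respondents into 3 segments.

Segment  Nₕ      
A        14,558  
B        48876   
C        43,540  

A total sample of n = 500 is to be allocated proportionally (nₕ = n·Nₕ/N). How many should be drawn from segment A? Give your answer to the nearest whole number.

68

Share of segment A = 14558/106974 = 0.13609.
Allocate 500 × 0.13609 = 68.045... → 68.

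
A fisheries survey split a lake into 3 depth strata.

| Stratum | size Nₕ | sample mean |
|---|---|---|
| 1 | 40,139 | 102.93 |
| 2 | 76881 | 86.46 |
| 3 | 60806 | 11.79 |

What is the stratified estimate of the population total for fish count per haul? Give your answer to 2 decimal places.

Population total = Σ Nₕ·x̄ₕ (each stratum's size times its mean).
40139·102.93 + 76881·86.46 + 60806·11.79 = 4131507.27 + 6647131.26 + 716902.74 = 11495541.27.

11495541.27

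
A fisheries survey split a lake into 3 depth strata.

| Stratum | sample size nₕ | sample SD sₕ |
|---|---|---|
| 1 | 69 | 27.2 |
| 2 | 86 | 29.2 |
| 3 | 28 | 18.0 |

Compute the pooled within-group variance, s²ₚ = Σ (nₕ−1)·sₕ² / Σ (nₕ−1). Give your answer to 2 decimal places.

730.73

1: (69−1)·27.2² = 68·739.84 = 50309.12
2: (86−1)·29.2² = 85·852.64 = 72474.4
3: (28−1)·18.0² = 27·324 = 8748
Numerator = 131531.52; denominator = Σ(nₕ−1) = 180.
s²ₚ = 131531.52/180 = 730.7307... → 730.73.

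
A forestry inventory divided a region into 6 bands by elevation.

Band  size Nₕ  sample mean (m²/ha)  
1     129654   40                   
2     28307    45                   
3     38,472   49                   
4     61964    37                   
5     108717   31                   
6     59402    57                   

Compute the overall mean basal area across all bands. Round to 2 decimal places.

x̄_st = (Σ Nₕx̄ₕ) / (Σ Nₕ) = (129654·40 + 28307·45 + 38472·49 + 61964·37 + 108717·31 + 59402·57) / 426516
= 17393912 / 426516 = 40.7814... → 40.78.

40.78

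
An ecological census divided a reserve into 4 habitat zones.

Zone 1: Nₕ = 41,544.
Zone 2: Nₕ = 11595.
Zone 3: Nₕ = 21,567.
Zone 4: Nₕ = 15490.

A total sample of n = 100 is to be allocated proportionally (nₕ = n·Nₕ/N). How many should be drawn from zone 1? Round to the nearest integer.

N = 41544 + 11595 + 21567 + 15490 = 90196.
n_1 = 100·41544/90196 = 46.060... → 46.

46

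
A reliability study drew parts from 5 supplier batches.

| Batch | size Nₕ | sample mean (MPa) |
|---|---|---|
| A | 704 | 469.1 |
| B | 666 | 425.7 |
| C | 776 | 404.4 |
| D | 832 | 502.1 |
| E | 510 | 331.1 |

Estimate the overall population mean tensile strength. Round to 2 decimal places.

434.11

N = 3488; weights Wₕ = Nₕ/N = (0.2018, 0.1909, 0.2225, 0.2385, 0.1462).
x̄_st = Σ Wₕ·x̄ₕ = 0.2018·469.1 + 0.1909·425.7 + 0.2225·404.4 + 0.2385·502.1 + 0.1462·331.1 ≈ 434.1127...
→ 434.11.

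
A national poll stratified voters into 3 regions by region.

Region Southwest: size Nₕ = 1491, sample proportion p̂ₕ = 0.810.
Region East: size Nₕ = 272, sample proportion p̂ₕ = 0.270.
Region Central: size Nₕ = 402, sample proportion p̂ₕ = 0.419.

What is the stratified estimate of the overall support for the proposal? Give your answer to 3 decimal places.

Wₕ = Nₕ/N with N = 2165: 0.6887, 0.1256, 0.1857.
p̂_st = 0.6887·0.810 + 0.1256·0.270 + 0.1857·0.419 ≈ 0.66956... → 0.670.

0.670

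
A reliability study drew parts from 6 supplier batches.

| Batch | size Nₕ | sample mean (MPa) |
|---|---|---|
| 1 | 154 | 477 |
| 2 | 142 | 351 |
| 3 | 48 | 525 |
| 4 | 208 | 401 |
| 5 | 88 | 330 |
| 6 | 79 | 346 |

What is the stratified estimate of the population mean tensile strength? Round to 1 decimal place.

400.9

N = 719; weights Wₕ = Nₕ/N = (0.2142, 0.1975, 0.0668, 0.2893, 0.1224, 0.1099).
x̄_st = Σ Wₕ·x̄ₕ = 0.2142·477 + 0.1975·351 + 0.0668·525 + 0.2893·401 + 0.1224·330 + 0.1099·346 ≈ 400.949...
→ 400.9.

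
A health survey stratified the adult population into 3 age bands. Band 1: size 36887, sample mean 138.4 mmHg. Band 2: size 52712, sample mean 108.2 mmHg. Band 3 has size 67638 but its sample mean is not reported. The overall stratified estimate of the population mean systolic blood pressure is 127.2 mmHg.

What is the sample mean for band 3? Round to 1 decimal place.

135.9

Σ Nₕx̄ₕ = N·μ, so 67638·x̄_3 = 157237·127.2 − (36887·138.4 + 52712·108.2).
= 20000546.4 − 10808599.2 = 9191947.2.
x̄_3 = 9191947.2 / 67638 = 135.899... → 135.9.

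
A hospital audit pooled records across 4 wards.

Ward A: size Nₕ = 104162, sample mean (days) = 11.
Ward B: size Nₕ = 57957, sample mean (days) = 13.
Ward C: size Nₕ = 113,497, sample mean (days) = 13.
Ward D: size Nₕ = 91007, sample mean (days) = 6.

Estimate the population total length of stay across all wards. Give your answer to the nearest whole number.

3920726

Estimate total by summing Nₕ·x̄ₕ over strata.
104162·11 + 57957·13 + 113497·13 + 91007·6 = 1145782 + 753441 + 1475461 + 546042 = 3920726.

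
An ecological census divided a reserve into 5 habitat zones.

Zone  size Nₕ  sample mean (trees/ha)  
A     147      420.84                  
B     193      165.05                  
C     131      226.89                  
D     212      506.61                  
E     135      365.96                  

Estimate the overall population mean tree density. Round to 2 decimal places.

x̄_st = (Σ Nₕx̄ₕ) / (Σ Nₕ) = (147·420.84 + 193·165.05 + 131·226.89 + 212·506.61 + 135·365.96) / 818
= 280246.64 / 818 = 342.5998... → 342.60.

342.60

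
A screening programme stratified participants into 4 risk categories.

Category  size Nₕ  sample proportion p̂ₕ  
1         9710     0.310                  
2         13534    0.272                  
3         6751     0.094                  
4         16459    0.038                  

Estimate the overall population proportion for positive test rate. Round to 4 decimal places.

0.1712

N = 9710 + 13534 + 6751 + 16459 = 46454.
Overall proportion = Σ (Nₕ/N)·p̂ₕ.
Σ Nₕp̂ₕ = 3010.1 + 3681.248 + 634.594 + 625.442 = 7951.384.
7951.384 / 46454 = 0.171167... → 0.1712.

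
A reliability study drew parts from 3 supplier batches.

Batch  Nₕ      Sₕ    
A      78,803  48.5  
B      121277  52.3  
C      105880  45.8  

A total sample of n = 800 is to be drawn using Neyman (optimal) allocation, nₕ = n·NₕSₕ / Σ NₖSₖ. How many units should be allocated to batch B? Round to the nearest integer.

Σ NₕSₕ = 78803·48.5 + 121277·52.3 + 105880·45.8 = 15014036.6.
Share for B: 6342787.1/15014036.6 = 0.42246.
n_B = 800 × 0.42246 = 337.966... → 338.

338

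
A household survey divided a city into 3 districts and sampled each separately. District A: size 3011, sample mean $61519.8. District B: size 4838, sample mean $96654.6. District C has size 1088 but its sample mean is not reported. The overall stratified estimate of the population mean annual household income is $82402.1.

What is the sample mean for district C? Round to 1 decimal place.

76816.6

N = 3011 + 4838 + 1088 = 8937.
Overall total = μ·N = 82402.1·8937 = 736427567.7.
Subtract the known strata: 3011·61519.8 + 4838·96654.6 = 652851072.6.
Remaining total for district C: 736427567.7 − 652851072.6 = 83576495.1.
Divide by its size: 83576495.1 / 1088 = 76816.632... → 76816.6.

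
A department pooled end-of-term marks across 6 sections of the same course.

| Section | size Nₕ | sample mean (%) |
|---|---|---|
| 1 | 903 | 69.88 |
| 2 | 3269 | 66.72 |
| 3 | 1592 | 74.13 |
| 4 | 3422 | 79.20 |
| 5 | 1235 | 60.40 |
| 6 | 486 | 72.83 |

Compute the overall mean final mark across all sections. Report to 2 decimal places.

71.54

x̄_st = (Σ Nₕx̄ₕ) / (Σ Nₕ) = (903·69.88 + 3269·66.72 + 1592·74.13 + 3422·79.20 + 1235·60.40 + 486·72.83) / 10907
= 780236.06 / 10907 = 71.5353... → 71.54.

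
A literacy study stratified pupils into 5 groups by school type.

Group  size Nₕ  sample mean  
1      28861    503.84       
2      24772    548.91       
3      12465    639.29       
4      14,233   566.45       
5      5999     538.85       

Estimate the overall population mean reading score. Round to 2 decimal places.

N = 28861 + 24772 + 12465 + 14233 + 5999 = 86330.
The stratified mean weights each stratum mean by its population share Nₕ/N.
Σ Nₕx̄ₕ = 28861·503.84 + 24772·548.91 + 12465·639.29 + 14233·566.45 + 5999·538.85 = 14541326.24 + 13597598.52 + 7968749.85 + 8062282.85 + 3232561.15 = 47402518.61.
Divide by N: 47402518.61 / 86330 = 549.0851... → 549.09.

549.09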